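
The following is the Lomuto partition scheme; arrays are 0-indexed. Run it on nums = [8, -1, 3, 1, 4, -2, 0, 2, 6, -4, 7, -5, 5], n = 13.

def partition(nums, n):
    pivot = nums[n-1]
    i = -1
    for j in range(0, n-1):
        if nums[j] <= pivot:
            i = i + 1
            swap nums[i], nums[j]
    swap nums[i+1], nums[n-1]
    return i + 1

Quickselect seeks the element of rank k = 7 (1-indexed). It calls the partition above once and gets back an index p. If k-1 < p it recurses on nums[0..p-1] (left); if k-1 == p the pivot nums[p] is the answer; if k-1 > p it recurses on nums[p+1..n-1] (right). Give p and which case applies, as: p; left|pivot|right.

pivot=5, i=-1
j=0: 8>5, skip
j=1: -1≤5, i=0, swap(0,1) ⇒ [-1, 8, 3, 1, 4, -2, 0, 2, 6, -4, 7, -5, 5]
j=2: 3≤5, i=1, swap(1,2) ⇒ [-1, 3, 8, 1, 4, -2, 0, 2, 6, -4, 7, -5, 5]
j=3: 1≤5, i=2, swap(2,3) ⇒ [-1, 3, 1, 8, 4, -2, 0, 2, 6, -4, 7, -5, 5]
j=4: 4≤5, i=3, swap(3,4) ⇒ [-1, 3, 1, 4, 8, -2, 0, 2, 6, -4, 7, -5, 5]
j=5: -2≤5, i=4, swap(4,5) ⇒ [-1, 3, 1, 4, -2, 8, 0, 2, 6, -4, 7, -5, 5]
j=6: 0≤5, i=5, swap(5,6) ⇒ [-1, 3, 1, 4, -2, 0, 8, 2, 6, -4, 7, -5, 5]
j=7: 2≤5, i=6, swap(6,7) ⇒ [-1, 3, 1, 4, -2, 0, 2, 8, 6, -4, 7, -5, 5]
j=8: 6>5, skip
j=9: -4≤5, i=7, swap(7,9) ⇒ [-1, 3, 1, 4, -2, 0, 2, -4, 6, 8, 7, -5, 5]
j=10: 7>5, skip
j=11: -5≤5, i=8, swap(8,11) ⇒ [-1, 3, 1, 4, -2, 0, 2, -4, -5, 8, 7, 6, 5]
swap(9,12) ⇒ [-1, 3, 1, 4, -2, 0, 2, -4, -5, 5, 7, 6, 8]; return 9
p = 9; k-1 = 6 < 9 ⇒ left

9; left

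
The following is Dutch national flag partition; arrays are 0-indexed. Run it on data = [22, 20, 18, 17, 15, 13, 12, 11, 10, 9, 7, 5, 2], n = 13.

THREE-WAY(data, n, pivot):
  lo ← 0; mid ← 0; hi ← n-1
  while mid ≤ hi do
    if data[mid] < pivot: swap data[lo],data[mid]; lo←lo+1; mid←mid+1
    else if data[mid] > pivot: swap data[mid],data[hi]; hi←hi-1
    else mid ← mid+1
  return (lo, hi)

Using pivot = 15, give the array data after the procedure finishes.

lo=0 mid=0 hi=12
22>15: swap(0,12), hi=11 ⇒ [2, 20, 18, 17, 15, 13, 12, 11, 10, 9, 7, 5, 22]
2<15: swap(0,0), lo=1 mid=1 ⇒ [2, 20, 18, 17, 15, 13, 12, 11, 10, 9, 7, 5, 22]
20>15: swap(1,11), hi=10 ⇒ [2, 5, 18, 17, 15, 13, 12, 11, 10, 9, 7, 20, 22]
5<15: swap(1,1), lo=2 mid=2 ⇒ [2, 5, 18, 17, 15, 13, 12, 11, 10, 9, 7, 20, 22]
18>15: swap(2,10), hi=9 ⇒ [2, 5, 7, 17, 15, 13, 12, 11, 10, 9, 18, 20, 22]
7<15: swap(2,2), lo=3 mid=3 ⇒ [2, 5, 7, 17, 15, 13, 12, 11, 10, 9, 18, 20, 22]
17>15: swap(3,9), hi=8 ⇒ [2, 5, 7, 9, 15, 13, 12, 11, 10, 17, 18, 20, 22]
9<15: swap(3,3), lo=4 mid=4 ⇒ [2, 5, 7, 9, 15, 13, 12, 11, 10, 17, 18, 20, 22]
15=15: mid=5
13<15: swap(4,5), lo=5 mid=6 ⇒ [2, 5, 7, 9, 13, 15, 12, 11, 10, 17, 18, 20, 22]
12<15: swap(5,6), lo=6 mid=7 ⇒ [2, 5, 7, 9, 13, 12, 15, 11, 10, 17, 18, 20, 22]
11<15: swap(6,7), lo=7 mid=8 ⇒ [2, 5, 7, 9, 13, 12, 11, 15, 10, 17, 18, 20, 22]
10<15: swap(7,8), lo=8 mid=9 ⇒ [2, 5, 7, 9, 13, 12, 11, 10, 15, 17, 18, 20, 22]
done. lo=8 hi=8; data=[2, 5, 7, 9, 13, 12, 11, 10, 15, 17, 18, 20, 22]

[2, 5, 7, 9, 13, 12, 11, 10, 15, 17, 18, 20, 22]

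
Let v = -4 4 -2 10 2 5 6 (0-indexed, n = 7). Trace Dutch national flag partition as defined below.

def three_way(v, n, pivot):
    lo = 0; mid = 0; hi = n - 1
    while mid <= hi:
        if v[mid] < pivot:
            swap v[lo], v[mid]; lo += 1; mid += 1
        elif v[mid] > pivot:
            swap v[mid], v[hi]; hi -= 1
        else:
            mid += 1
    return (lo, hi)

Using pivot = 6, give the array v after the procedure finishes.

-4 4 -2 2 5 6 10

pivot = 6; lo=0, mid=0, hi=6
v[mid]=-4<6: swap v[0],v[0]; lo=1,mid=1 → -4 4 -2 10 2 5 6
v[mid]=4<6: swap v[1],v[1]; lo=2,mid=2 → -4 4 -2 10 2 5 6
v[mid]=-2<6: swap v[2],v[2]; lo=3,mid=3 → -4 4 -2 10 2 5 6
v[mid]=10>6: swap v[3],v[6]; hi=5 → -4 4 -2 6 2 5 10
v[mid]=6=6: mid=4
v[mid]=2<6: swap v[3],v[4]; lo=4,mid=5 → -4 4 -2 2 6 5 10
v[mid]=5<6: swap v[4],v[5]; lo=5,mid=6 → -4 4 -2 2 5 6 10
end: lo=5, hi=5; v = -4 4 -2 2 5 6 10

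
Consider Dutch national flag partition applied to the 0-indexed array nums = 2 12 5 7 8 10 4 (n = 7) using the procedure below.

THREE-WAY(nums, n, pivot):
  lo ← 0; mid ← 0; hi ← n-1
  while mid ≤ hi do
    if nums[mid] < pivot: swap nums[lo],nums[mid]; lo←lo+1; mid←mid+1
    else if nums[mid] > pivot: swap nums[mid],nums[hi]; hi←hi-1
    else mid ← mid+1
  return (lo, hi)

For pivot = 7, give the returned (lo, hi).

pivot = 7; lo=0, mid=0, hi=6
nums[mid]=2<7: swap nums[0],nums[0]; lo=1,mid=1 → 2 12 5 7 8 10 4
nums[mid]=12>7: swap nums[1],nums[6]; hi=5 → 2 4 5 7 8 10 12
nums[mid]=4<7: swap nums[1],nums[1]; lo=2,mid=2 → 2 4 5 7 8 10 12
nums[mid]=5<7: swap nums[2],nums[2]; lo=3,mid=3 → 2 4 5 7 8 10 12
nums[mid]=7=7: mid=4
nums[mid]=8>7: swap nums[4],nums[5]; hi=4 → 2 4 5 7 10 8 12
nums[mid]=10>7: swap nums[4],nums[4]; hi=3 → 2 4 5 7 10 8 12
end: lo=3, hi=3; nums = 2 4 5 7 10 8 12

(3, 3)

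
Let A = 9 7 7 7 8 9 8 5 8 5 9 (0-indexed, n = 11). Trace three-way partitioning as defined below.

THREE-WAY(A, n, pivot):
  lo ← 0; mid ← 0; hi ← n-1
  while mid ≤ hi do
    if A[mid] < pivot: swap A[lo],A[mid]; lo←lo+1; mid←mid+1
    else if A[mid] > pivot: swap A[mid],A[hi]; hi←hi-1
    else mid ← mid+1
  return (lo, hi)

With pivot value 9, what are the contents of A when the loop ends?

7 7 7 8 8 5 8 5 9 9 9

pivot = 9; lo=0, mid=0, hi=10
A[mid]=9=9: mid=1
A[mid]=7<9: swap A[0],A[1]; lo=1,mid=2 → 7 9 7 7 8 9 8 5 8 5 9
A[mid]=7<9: swap A[1],A[2]; lo=2,mid=3 → 7 7 9 7 8 9 8 5 8 5 9
A[mid]=7<9: swap A[2],A[3]; lo=3,mid=4 → 7 7 7 9 8 9 8 5 8 5 9
A[mid]=8<9: swap A[3],A[4]; lo=4,mid=5 → 7 7 7 8 9 9 8 5 8 5 9
A[mid]=9=9: mid=6
A[mid]=8<9: swap A[4],A[6]; lo=5,mid=7 → 7 7 7 8 8 9 9 5 8 5 9
A[mid]=5<9: swap A[5],A[7]; lo=6,mid=8 → 7 7 7 8 8 5 9 9 8 5 9
A[mid]=8<9: swap A[6],A[8]; lo=7,mid=9 → 7 7 7 8 8 5 8 9 9 5 9
A[mid]=5<9: swap A[7],A[9]; lo=8,mid=10 → 7 7 7 8 8 5 8 5 9 9 9
A[mid]=9=9: mid=11
end: lo=8, hi=10; A = 7 7 7 8 8 5 8 5 9 9 9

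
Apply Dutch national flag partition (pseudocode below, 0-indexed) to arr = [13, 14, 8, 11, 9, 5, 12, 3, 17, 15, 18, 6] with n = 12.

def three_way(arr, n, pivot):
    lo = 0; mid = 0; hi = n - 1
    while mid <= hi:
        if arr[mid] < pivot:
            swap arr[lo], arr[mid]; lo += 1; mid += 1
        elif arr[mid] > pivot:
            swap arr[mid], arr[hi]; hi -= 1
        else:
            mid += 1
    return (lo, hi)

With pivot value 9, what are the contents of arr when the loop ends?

[6, 3, 8, 5, 9, 12, 11, 17, 15, 18, 14, 13]

pivot = 9; lo=0, mid=0, hi=11
arr[mid]=13>9: swap arr[0],arr[11]; hi=10 → [6, 14, 8, 11, 9, 5, 12, 3, 17, 15, 18, 13]
arr[mid]=6<9: swap arr[0],arr[0]; lo=1,mid=1 → [6, 14, 8, 11, 9, 5, 12, 3, 17, 15, 18, 13]
arr[mid]=14>9: swap arr[1],arr[10]; hi=9 → [6, 18, 8, 11, 9, 5, 12, 3, 17, 15, 14, 13]
arr[mid]=18>9: swap arr[1],arr[9]; hi=8 → [6, 15, 8, 11, 9, 5, 12, 3, 17, 18, 14, 13]
arr[mid]=15>9: swap arr[1],arr[8]; hi=7 → [6, 17, 8, 11, 9, 5, 12, 3, 15, 18, 14, 13]
arr[mid]=17>9: swap arr[1],arr[7]; hi=6 → [6, 3, 8, 11, 9, 5, 12, 17, 15, 18, 14, 13]
arr[mid]=3<9: swap arr[1],arr[1]; lo=2,mid=2 → [6, 3, 8, 11, 9, 5, 12, 17, 15, 18, 14, 13]
arr[mid]=8<9: swap arr[2],arr[2]; lo=3,mid=3 → [6, 3, 8, 11, 9, 5, 12, 17, 15, 18, 14, 13]
arr[mid]=11>9: swap arr[3],arr[6]; hi=5 → [6, 3, 8, 12, 9, 5, 11, 17, 15, 18, 14, 13]
arr[mid]=12>9: swap arr[3],arr[5]; hi=4 → [6, 3, 8, 5, 9, 12, 11, 17, 15, 18, 14, 13]
arr[mid]=5<9: swap arr[3],arr[3]; lo=4,mid=4 → [6, 3, 8, 5, 9, 12, 11, 17, 15, 18, 14, 13]
arr[mid]=9=9: mid=5
end: lo=4, hi=4; arr = [6, 3, 8, 5, 9, 12, 11, 17, 15, 18, 14, 13]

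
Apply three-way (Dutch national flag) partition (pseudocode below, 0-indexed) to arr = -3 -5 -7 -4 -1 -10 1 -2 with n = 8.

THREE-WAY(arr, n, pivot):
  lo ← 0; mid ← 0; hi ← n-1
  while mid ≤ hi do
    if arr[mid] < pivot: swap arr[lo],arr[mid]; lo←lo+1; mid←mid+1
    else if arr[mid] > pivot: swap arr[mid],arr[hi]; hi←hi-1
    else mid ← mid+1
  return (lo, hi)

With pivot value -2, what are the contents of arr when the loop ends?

pivot = -2; lo=0, mid=0, hi=7
arr[mid]=-3<-2: swap arr[0],arr[0]; lo=1,mid=1 → -3 -5 -7 -4 -1 -10 1 -2
arr[mid]=-5<-2: swap arr[1],arr[1]; lo=2,mid=2 → -3 -5 -7 -4 -1 -10 1 -2
arr[mid]=-7<-2: swap arr[2],arr[2]; lo=3,mid=3 → -3 -5 -7 -4 -1 -10 1 -2
arr[mid]=-4<-2: swap arr[3],arr[3]; lo=4,mid=4 → -3 -5 -7 -4 -1 -10 1 -2
arr[mid]=-1>-2: swap arr[4],arr[7]; hi=6 → -3 -5 -7 -4 -2 -10 1 -1
arr[mid]=-2=-2: mid=5
arr[mid]=-10<-2: swap arr[4],arr[5]; lo=5,mid=6 → -3 -5 -7 -4 -10 -2 1 -1
arr[mid]=1>-2: swap arr[6],arr[6]; hi=5 → -3 -5 -7 -4 -10 -2 1 -1
end: lo=5, hi=5; arr = -3 -5 -7 -4 -10 -2 1 -1

-3 -5 -7 -4 -10 -2 1 -1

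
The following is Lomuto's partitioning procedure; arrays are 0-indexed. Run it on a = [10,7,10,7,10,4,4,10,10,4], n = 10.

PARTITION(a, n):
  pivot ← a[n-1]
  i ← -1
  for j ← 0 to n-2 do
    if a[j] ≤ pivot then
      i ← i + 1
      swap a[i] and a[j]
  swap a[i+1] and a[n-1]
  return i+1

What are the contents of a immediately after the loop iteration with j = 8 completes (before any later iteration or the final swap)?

pivot = a[9] = 4; i = -1
j=0: a[0]=10 > 4 → no swap
j=1: a[1]=7 > 4 → no swap
j=2: a[2]=10 > 4 → no swap
j=3: a[3]=7 > 4 → no swap
j=4: a[4]=10 > 4 → no swap
j=5: a[5]=4 ≤ 4 → i=0, swap a[0],a[5] → [4,7,10,7,10,10,4,10,10,4]
j=6: a[6]=4 ≤ 4 → i=1, swap a[1],a[6] → [4,4,10,7,10,10,7,10,10,4]
j=7: a[7]=10 > 4 → no swap
j=8: a[8]=10 > 4 → no swap
(after j=8) a = [4,4,10,7,10,10,7,10,10,4]

[4,4,10,7,10,10,7,10,10,4]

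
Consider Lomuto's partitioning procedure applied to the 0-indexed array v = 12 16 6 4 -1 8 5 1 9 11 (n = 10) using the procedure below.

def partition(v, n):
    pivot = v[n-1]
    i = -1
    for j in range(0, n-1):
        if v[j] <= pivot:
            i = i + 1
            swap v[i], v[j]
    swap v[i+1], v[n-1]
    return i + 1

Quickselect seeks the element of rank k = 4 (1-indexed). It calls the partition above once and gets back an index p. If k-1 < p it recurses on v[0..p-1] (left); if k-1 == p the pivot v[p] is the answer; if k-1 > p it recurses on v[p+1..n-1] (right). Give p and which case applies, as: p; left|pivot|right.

7; left

pivot=11, i=-1
j=0: 12>11, skip
j=1: 16>11, skip
j=2: 6≤11, i=0, swap(0,2) ⇒ 6 16 12 4 -1 8 5 1 9 11
j=3: 4≤11, i=1, swap(1,3) ⇒ 6 4 12 16 -1 8 5 1 9 11
j=4: -1≤11, i=2, swap(2,4) ⇒ 6 4 -1 16 12 8 5 1 9 11
j=5: 8≤11, i=3, swap(3,5) ⇒ 6 4 -1 8 12 16 5 1 9 11
j=6: 5≤11, i=4, swap(4,6) ⇒ 6 4 -1 8 5 16 12 1 9 11
j=7: 1≤11, i=5, swap(5,7) ⇒ 6 4 -1 8 5 1 12 16 9 11
j=8: 9≤11, i=6, swap(6,8) ⇒ 6 4 -1 8 5 1 9 16 12 11
swap(7,9) ⇒ 6 4 -1 8 5 1 9 11 12 16; return 7
p = 7; k-1 = 3 < 7 ⇒ left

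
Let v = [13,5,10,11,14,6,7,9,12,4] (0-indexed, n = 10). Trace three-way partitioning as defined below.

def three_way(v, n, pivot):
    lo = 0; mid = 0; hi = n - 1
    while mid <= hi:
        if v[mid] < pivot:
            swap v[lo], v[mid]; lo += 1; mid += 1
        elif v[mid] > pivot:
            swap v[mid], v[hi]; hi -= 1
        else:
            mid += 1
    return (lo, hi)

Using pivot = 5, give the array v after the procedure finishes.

pivot = 5; lo=0, mid=0, hi=9
v[mid]=13>5: swap v[0],v[9]; hi=8 → [4,5,10,11,14,6,7,9,12,13]
v[mid]=4<5: swap v[0],v[0]; lo=1,mid=1 → [4,5,10,11,14,6,7,9,12,13]
v[mid]=5=5: mid=2
v[mid]=10>5: swap v[2],v[8]; hi=7 → [4,5,12,11,14,6,7,9,10,13]
v[mid]=12>5: swap v[2],v[7]; hi=6 → [4,5,9,11,14,6,7,12,10,13]
v[mid]=9>5: swap v[2],v[6]; hi=5 → [4,5,7,11,14,6,9,12,10,13]
v[mid]=7>5: swap v[2],v[5]; hi=4 → [4,5,6,11,14,7,9,12,10,13]
v[mid]=6>5: swap v[2],v[4]; hi=3 → [4,5,14,11,6,7,9,12,10,13]
v[mid]=14>5: swap v[2],v[3]; hi=2 → [4,5,11,14,6,7,9,12,10,13]
v[mid]=11>5: swap v[2],v[2]; hi=1 → [4,5,11,14,6,7,9,12,10,13]
end: lo=1, hi=1; v = [4,5,11,14,6,7,9,12,10,13]

[4,5,11,14,6,7,9,12,10,13]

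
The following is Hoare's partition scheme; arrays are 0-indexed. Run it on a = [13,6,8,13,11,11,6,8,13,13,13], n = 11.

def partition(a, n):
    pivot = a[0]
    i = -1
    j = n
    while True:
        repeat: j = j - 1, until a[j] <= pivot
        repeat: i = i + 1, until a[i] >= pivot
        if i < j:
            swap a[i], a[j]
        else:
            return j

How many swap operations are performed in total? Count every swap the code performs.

pivot=13
j stops at 10 (13), i stops at 0 (13); swap ⇒ [13,6,8,13,11,11,6,8,13,13,13]
j stops at 9 (13), i stops at 3 (13); swap ⇒ [13,6,8,13,11,11,6,8,13,13,13]
j stops at 8, i stops at 8; i≥j ⇒ return 8. a=[13,6,8,13,11,11,6,8,13,13,13]

2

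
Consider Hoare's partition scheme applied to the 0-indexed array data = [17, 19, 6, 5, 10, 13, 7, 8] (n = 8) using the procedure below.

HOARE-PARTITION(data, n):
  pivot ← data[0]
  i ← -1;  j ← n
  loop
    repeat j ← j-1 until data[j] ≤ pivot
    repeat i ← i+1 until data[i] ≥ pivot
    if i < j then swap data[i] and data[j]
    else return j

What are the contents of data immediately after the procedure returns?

pivot=17
j stops at 7 (8), i stops at 0 (17); swap ⇒ [8, 19, 6, 5, 10, 13, 7, 17]
j stops at 6 (7), i stops at 1 (19); swap ⇒ [8, 7, 6, 5, 10, 13, 19, 17]
j stops at 5, i stops at 6; i≥j ⇒ return 5. data=[8, 7, 6, 5, 10, 13, 19, 17]

[8, 7, 6, 5, 10, 13, 19, 17]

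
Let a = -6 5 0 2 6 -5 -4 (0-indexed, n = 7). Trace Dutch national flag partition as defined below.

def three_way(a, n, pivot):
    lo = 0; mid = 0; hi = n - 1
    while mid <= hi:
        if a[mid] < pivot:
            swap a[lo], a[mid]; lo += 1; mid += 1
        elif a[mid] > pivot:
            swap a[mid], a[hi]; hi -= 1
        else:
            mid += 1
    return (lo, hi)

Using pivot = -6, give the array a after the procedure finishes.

-6 0 2 6 -5 -4 5

pivot = -6; lo=0, mid=0, hi=6
a[mid]=-6=-6: mid=1
a[mid]=5>-6: swap a[1],a[6]; hi=5 → -6 -4 0 2 6 -5 5
a[mid]=-4>-6: swap a[1],a[5]; hi=4 → -6 -5 0 2 6 -4 5
a[mid]=-5>-6: swap a[1],a[4]; hi=3 → -6 6 0 2 -5 -4 5
a[mid]=6>-6: swap a[1],a[3]; hi=2 → -6 2 0 6 -5 -4 5
a[mid]=2>-6: swap a[1],a[2]; hi=1 → -6 0 2 6 -5 -4 5
a[mid]=0>-6: swap a[1],a[1]; hi=0 → -6 0 2 6 -5 -4 5
end: lo=0, hi=0; a = -6 0 2 6 -5 -4 5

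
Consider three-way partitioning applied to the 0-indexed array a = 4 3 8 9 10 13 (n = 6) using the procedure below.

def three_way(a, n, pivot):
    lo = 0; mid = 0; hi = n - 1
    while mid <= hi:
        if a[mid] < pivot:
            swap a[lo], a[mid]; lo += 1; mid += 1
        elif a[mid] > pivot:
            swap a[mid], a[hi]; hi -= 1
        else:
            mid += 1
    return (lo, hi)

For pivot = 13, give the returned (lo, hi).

(5, 5)

pivot = 13; lo=0, mid=0, hi=5
a[mid]=4<13: swap a[0],a[0]; lo=1,mid=1 → 4 3 8 9 10 13
a[mid]=3<13: swap a[1],a[1]; lo=2,mid=2 → 4 3 8 9 10 13
a[mid]=8<13: swap a[2],a[2]; lo=3,mid=3 → 4 3 8 9 10 13
a[mid]=9<13: swap a[3],a[3]; lo=4,mid=4 → 4 3 8 9 10 13
a[mid]=10<13: swap a[4],a[4]; lo=5,mid=5 → 4 3 8 9 10 13
a[mid]=13=13: mid=6
end: lo=5, hi=5; a = 4 3 8 9 10 13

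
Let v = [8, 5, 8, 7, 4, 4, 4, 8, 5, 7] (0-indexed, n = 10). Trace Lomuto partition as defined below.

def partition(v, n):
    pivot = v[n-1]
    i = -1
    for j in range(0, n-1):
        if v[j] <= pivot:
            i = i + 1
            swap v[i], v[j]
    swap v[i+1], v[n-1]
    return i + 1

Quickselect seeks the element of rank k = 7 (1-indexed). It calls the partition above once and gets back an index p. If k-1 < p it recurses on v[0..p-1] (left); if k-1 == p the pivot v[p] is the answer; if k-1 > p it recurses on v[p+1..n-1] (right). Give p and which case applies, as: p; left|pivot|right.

6; pivot

pivot = v[9] = 7; i = -1
j=0: v[0]=8 > 7 → no swap
j=1: v[1]=5 ≤ 7 → i=0, swap v[0],v[1] → [5, 8, 8, 7, 4, 4, 4, 8, 5, 7]
j=2: v[2]=8 > 7 → no swap
j=3: v[3]=7 ≤ 7 → i=1, swap v[1],v[3] → [5, 7, 8, 8, 4, 4, 4, 8, 5, 7]
j=4: v[4]=4 ≤ 7 → i=2, swap v[2],v[4] → [5, 7, 4, 8, 8, 4, 4, 8, 5, 7]
j=5: v[5]=4 ≤ 7 → i=3, swap v[3],v[5] → [5, 7, 4, 4, 8, 8, 4, 8, 5, 7]
j=6: v[6]=4 ≤ 7 → i=4, swap v[4],v[6] → [5, 7, 4, 4, 4, 8, 8, 8, 5, 7]
j=7: v[7]=8 > 7 → no swap
j=8: v[8]=5 ≤ 7 → i=5, swap v[5],v[8] → [5, 7, 4, 4, 4, 5, 8, 8, 8, 7]
final swap v[6],v[9] → [5, 7, 4, 4, 4, 5, 7, 8, 8, 8]; return 6
p = 6; k-1 = 6 == 6 ⇒ pivot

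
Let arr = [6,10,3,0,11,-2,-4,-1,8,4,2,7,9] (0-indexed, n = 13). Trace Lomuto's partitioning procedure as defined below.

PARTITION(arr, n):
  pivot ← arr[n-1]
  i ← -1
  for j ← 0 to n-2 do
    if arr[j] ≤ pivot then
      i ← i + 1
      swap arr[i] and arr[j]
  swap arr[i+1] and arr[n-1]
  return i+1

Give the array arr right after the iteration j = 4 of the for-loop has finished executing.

[6,3,0,10,11,-2,-4,-1,8,4,2,7,9]

pivot=9, i=-1
j=0: 6≤9, i=0, swap(0,0) ⇒ [6,10,3,0,11,-2,-4,-1,8,4,2,7,9]
j=1: 10>9, skip
j=2: 3≤9, i=1, swap(1,2) ⇒ [6,3,10,0,11,-2,-4,-1,8,4,2,7,9]
j=3: 0≤9, i=2, swap(2,3) ⇒ [6,3,0,10,11,-2,-4,-1,8,4,2,7,9]
j=4: 11>9, skip
(after j=4) arr = [6,3,0,10,11,-2,-4,-1,8,4,2,7,9]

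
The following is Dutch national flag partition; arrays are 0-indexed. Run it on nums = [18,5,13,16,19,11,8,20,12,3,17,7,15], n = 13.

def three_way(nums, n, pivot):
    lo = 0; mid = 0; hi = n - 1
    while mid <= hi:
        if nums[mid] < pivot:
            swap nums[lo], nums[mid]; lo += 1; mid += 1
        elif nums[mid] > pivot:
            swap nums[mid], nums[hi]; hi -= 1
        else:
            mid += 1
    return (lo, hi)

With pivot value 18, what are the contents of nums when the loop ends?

lo=0 mid=0 hi=12
18=18: mid=1
5<18: swap(0,1), lo=1 mid=2 ⇒ [5,18,13,16,19,11,8,20,12,3,17,7,15]
13<18: swap(1,2), lo=2 mid=3 ⇒ [5,13,18,16,19,11,8,20,12,3,17,7,15]
16<18: swap(2,3), lo=3 mid=4 ⇒ [5,13,16,18,19,11,8,20,12,3,17,7,15]
19>18: swap(4,12), hi=11 ⇒ [5,13,16,18,15,11,8,20,12,3,17,7,19]
15<18: swap(3,4), lo=4 mid=5 ⇒ [5,13,16,15,18,11,8,20,12,3,17,7,19]
11<18: swap(4,5), lo=5 mid=6 ⇒ [5,13,16,15,11,18,8,20,12,3,17,7,19]
8<18: swap(5,6), lo=6 mid=7 ⇒ [5,13,16,15,11,8,18,20,12,3,17,7,19]
20>18: swap(7,11), hi=10 ⇒ [5,13,16,15,11,8,18,7,12,3,17,20,19]
7<18: swap(6,7), lo=7 mid=8 ⇒ [5,13,16,15,11,8,7,18,12,3,17,20,19]
12<18: swap(7,8), lo=8 mid=9 ⇒ [5,13,16,15,11,8,7,12,18,3,17,20,19]
3<18: swap(8,9), lo=9 mid=10 ⇒ [5,13,16,15,11,8,7,12,3,18,17,20,19]
17<18: swap(9,10), lo=10 mid=11 ⇒ [5,13,16,15,11,8,7,12,3,17,18,20,19]
done. lo=10 hi=10; nums=[5,13,16,15,11,8,7,12,3,17,18,20,19]

[5,13,16,15,11,8,7,12,3,17,18,20,19]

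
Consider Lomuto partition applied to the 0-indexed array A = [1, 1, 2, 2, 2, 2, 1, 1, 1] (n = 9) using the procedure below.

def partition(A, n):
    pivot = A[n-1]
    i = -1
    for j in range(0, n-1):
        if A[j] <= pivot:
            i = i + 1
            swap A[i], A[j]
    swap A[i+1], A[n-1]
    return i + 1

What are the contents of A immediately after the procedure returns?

pivot = A[8] = 1; i = -1
j=0: A[0]=1 ≤ 1 → i=0, swap A[0],A[0] (no change) → [1, 1, 2, 2, 2, 2, 1, 1, 1]
j=1: A[1]=1 ≤ 1 → i=1, swap A[1],A[1] (no change) → [1, 1, 2, 2, 2, 2, 1, 1, 1]
j=2: A[2]=2 > 1 → no swap
j=3: A[3]=2 > 1 → no swap
j=4: A[4]=2 > 1 → no swap
j=5: A[5]=2 > 1 → no swap
j=6: A[6]=1 ≤ 1 → i=2, swap A[2],A[6] → [1, 1, 1, 2, 2, 2, 2, 1, 1]
j=7: A[7]=1 ≤ 1 → i=3, swap A[3],A[7] → [1, 1, 1, 1, 2, 2, 2, 2, 1]
final swap A[4],A[8] → [1, 1, 1, 1, 1, 2, 2, 2, 2]; return 4

[1, 1, 1, 1, 1, 2, 2, 2, 2]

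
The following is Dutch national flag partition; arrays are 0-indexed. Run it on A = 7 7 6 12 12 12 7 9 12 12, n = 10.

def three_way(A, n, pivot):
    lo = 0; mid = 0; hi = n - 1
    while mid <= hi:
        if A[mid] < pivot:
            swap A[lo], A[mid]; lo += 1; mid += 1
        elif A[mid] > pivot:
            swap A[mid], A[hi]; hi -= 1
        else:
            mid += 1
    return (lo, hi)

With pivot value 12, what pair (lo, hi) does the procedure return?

(5, 9)

pivot = 12; lo=0, mid=0, hi=9
A[mid]=7<12: swap A[0],A[0]; lo=1,mid=1 → 7 7 6 12 12 12 7 9 12 12
A[mid]=7<12: swap A[1],A[1]; lo=2,mid=2 → 7 7 6 12 12 12 7 9 12 12
A[mid]=6<12: swap A[2],A[2]; lo=3,mid=3 → 7 7 6 12 12 12 7 9 12 12
A[mid]=12=12: mid=4
A[mid]=12=12: mid=5
A[mid]=12=12: mid=6
A[mid]=7<12: swap A[3],A[6]; lo=4,mid=7 → 7 7 6 7 12 12 12 9 12 12
A[mid]=9<12: swap A[4],A[7]; lo=5,mid=8 → 7 7 6 7 9 12 12 12 12 12
A[mid]=12=12: mid=9
A[mid]=12=12: mid=10
end: lo=5, hi=9; A = 7 7 6 7 9 12 12 12 12 12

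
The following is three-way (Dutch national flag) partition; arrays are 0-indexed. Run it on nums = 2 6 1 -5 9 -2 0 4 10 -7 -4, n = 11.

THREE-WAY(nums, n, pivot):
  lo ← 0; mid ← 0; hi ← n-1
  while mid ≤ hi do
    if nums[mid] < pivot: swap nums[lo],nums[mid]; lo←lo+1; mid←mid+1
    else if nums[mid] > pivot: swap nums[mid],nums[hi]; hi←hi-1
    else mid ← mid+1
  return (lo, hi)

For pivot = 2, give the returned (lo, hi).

(6, 6)

pivot = 2; lo=0, mid=0, hi=10
nums[mid]=2=2: mid=1
nums[mid]=6>2: swap nums[1],nums[10]; hi=9 → 2 -4 1 -5 9 -2 0 4 10 -7 6
nums[mid]=-4<2: swap nums[0],nums[1]; lo=1,mid=2 → -4 2 1 -5 9 -2 0 4 10 -7 6
nums[mid]=1<2: swap nums[1],nums[2]; lo=2,mid=3 → -4 1 2 -5 9 -2 0 4 10 -7 6
nums[mid]=-5<2: swap nums[2],nums[3]; lo=3,mid=4 → -4 1 -5 2 9 -2 0 4 10 -7 6
nums[mid]=9>2: swap nums[4],nums[9]; hi=8 → -4 1 -5 2 -7 -2 0 4 10 9 6
nums[mid]=-7<2: swap nums[3],nums[4]; lo=4,mid=5 → -4 1 -5 -7 2 -2 0 4 10 9 6
nums[mid]=-2<2: swap nums[4],nums[5]; lo=5,mid=6 → -4 1 -5 -7 -2 2 0 4 10 9 6
nums[mid]=0<2: swap nums[5],nums[6]; lo=6,mid=7 → -4 1 -5 -7 -2 0 2 4 10 9 6
nums[mid]=4>2: swap nums[7],nums[8]; hi=7 → -4 1 -5 -7 -2 0 2 10 4 9 6
nums[mid]=10>2: swap nums[7],nums[7]; hi=6 → -4 1 -5 -7 -2 0 2 10 4 9 6
end: lo=6, hi=6; nums = -4 1 -5 -7 -2 0 2 10 4 9 6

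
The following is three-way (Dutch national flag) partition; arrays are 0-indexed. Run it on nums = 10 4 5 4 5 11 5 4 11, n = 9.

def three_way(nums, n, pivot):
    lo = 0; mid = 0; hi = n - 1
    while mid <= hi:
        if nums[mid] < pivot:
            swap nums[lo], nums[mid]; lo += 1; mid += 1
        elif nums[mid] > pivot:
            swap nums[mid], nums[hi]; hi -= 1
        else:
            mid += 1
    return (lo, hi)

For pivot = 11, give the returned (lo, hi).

(7, 8)

lo=0 mid=0 hi=8
10<11: swap(0,0), lo=1 mid=1 ⇒ 10 4 5 4 5 11 5 4 11
4<11: swap(1,1), lo=2 mid=2 ⇒ 10 4 5 4 5 11 5 4 11
5<11: swap(2,2), lo=3 mid=3 ⇒ 10 4 5 4 5 11 5 4 11
4<11: swap(3,3), lo=4 mid=4 ⇒ 10 4 5 4 5 11 5 4 11
5<11: swap(4,4), lo=5 mid=5 ⇒ 10 4 5 4 5 11 5 4 11
11=11: mid=6
5<11: swap(5,6), lo=6 mid=7 ⇒ 10 4 5 4 5 5 11 4 11
4<11: swap(6,7), lo=7 mid=8 ⇒ 10 4 5 4 5 5 4 11 11
11=11: mid=9
done. lo=7 hi=8; nums=10 4 5 4 5 5 4 11 11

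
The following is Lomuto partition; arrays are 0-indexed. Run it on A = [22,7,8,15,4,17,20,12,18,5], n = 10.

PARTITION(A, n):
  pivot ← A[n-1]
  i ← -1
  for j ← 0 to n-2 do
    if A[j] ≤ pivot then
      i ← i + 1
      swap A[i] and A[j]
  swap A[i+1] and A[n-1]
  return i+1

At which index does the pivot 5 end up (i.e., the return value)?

1

pivot=5, i=-1
j=0: 22>5, skip
j=1: 7>5, skip
j=2: 8>5, skip
j=3: 15>5, skip
j=4: 4≤5, i=0, swap(0,4) ⇒ [4,7,8,15,22,17,20,12,18,5]
j=5: 17>5, skip
j=6: 20>5, skip
j=7: 12>5, skip
j=8: 18>5, skip
swap(1,9) ⇒ [4,5,8,15,22,17,20,12,18,7]; return 1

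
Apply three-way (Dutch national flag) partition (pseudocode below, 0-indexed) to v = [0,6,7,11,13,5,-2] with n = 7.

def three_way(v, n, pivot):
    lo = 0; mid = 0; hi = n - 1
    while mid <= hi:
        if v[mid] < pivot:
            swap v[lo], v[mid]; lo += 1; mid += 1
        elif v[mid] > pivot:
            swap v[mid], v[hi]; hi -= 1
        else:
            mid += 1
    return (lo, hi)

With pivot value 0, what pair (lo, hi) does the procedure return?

lo=0 mid=0 hi=6
0=0: mid=1
6>0: swap(1,6), hi=5 ⇒ [0,-2,7,11,13,5,6]
-2<0: swap(0,1), lo=1 mid=2 ⇒ [-2,0,7,11,13,5,6]
7>0: swap(2,5), hi=4 ⇒ [-2,0,5,11,13,7,6]
5>0: swap(2,4), hi=3 ⇒ [-2,0,13,11,5,7,6]
13>0: swap(2,3), hi=2 ⇒ [-2,0,11,13,5,7,6]
11>0: swap(2,2), hi=1 ⇒ [-2,0,11,13,5,7,6]
done. lo=1 hi=1; v=[-2,0,11,13,5,7,6]

(1, 1)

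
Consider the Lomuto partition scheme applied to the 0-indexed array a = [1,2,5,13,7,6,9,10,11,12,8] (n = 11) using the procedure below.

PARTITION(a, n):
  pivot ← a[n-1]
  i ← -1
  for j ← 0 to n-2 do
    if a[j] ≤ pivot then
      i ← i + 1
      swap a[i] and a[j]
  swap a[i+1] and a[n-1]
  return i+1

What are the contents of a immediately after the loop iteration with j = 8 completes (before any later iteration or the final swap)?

[1,2,5,7,6,13,9,10,11,12,8]

pivot = a[10] = 8; i = -1
j=0: a[0]=1 ≤ 8 → i=0, swap a[0],a[0] (no change) → [1,2,5,13,7,6,9,10,11,12,8]
j=1: a[1]=2 ≤ 8 → i=1, swap a[1],a[1] (no change) → [1,2,5,13,7,6,9,10,11,12,8]
j=2: a[2]=5 ≤ 8 → i=2, swap a[2],a[2] (no change) → [1,2,5,13,7,6,9,10,11,12,8]
j=3: a[3]=13 > 8 → no swap
j=4: a[4]=7 ≤ 8 → i=3, swap a[3],a[4] → [1,2,5,7,13,6,9,10,11,12,8]
j=5: a[5]=6 ≤ 8 → i=4, swap a[4],a[5] → [1,2,5,7,6,13,9,10,11,12,8]
j=6: a[6]=9 > 8 → no swap
j=7: a[7]=10 > 8 → no swap
j=8: a[8]=11 > 8 → no swap
(after j=8) a = [1,2,5,7,6,13,9,10,11,12,8]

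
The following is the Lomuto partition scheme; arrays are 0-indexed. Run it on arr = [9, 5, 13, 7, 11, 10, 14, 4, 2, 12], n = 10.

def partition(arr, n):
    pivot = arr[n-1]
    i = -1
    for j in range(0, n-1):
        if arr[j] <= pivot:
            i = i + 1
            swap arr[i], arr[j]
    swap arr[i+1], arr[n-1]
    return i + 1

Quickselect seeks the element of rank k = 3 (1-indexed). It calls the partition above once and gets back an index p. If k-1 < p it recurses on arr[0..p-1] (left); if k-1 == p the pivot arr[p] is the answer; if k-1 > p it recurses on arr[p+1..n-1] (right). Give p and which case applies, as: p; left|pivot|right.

pivot = arr[9] = 12; i = -1
j=0: arr[0]=9 ≤ 12 → i=0, swap arr[0],arr[0] (no change) → [9, 5, 13, 7, 11, 10, 14, 4, 2, 12]
j=1: arr[1]=5 ≤ 12 → i=1, swap arr[1],arr[1] (no change) → [9, 5, 13, 7, 11, 10, 14, 4, 2, 12]
j=2: arr[2]=13 > 12 → no swap
j=3: arr[3]=7 ≤ 12 → i=2, swap arr[2],arr[3] → [9, 5, 7, 13, 11, 10, 14, 4, 2, 12]
j=4: arr[4]=11 ≤ 12 → i=3, swap arr[3],arr[4] → [9, 5, 7, 11, 13, 10, 14, 4, 2, 12]
j=5: arr[5]=10 ≤ 12 → i=4, swap arr[4],arr[5] → [9, 5, 7, 11, 10, 13, 14, 4, 2, 12]
j=6: arr[6]=14 > 12 → no swap
j=7: arr[7]=4 ≤ 12 → i=5, swap arr[5],arr[7] → [9, 5, 7, 11, 10, 4, 14, 13, 2, 12]
j=8: arr[8]=2 ≤ 12 → i=6, swap arr[6],arr[8] → [9, 5, 7, 11, 10, 4, 2, 13, 14, 12]
final swap arr[7],arr[9] → [9, 5, 7, 11, 10, 4, 2, 12, 14, 13]; return 7
p = 7; k-1 = 2 < 7 ⇒ left

7; left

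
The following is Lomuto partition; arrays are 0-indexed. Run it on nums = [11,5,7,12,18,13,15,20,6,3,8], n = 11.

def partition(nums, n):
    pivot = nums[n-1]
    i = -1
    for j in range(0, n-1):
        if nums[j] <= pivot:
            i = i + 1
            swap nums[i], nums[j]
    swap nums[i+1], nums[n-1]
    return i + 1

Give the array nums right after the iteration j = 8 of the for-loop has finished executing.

pivot = nums[10] = 8; i = -1
j=0: nums[0]=11 > 8 → no swap
j=1: nums[1]=5 ≤ 8 → i=0, swap nums[0],nums[1] → [5,11,7,12,18,13,15,20,6,3,8]
j=2: nums[2]=7 ≤ 8 → i=1, swap nums[1],nums[2] → [5,7,11,12,18,13,15,20,6,3,8]
j=3: nums[3]=12 > 8 → no swap
j=4: nums[4]=18 > 8 → no swap
j=5: nums[5]=13 > 8 → no swap
j=6: nums[6]=15 > 8 → no swap
j=7: nums[7]=20 > 8 → no swap
j=8: nums[8]=6 ≤ 8 → i=2, swap nums[2],nums[8] → [5,7,6,12,18,13,15,20,11,3,8]
(after j=8) nums = [5,7,6,12,18,13,15,20,11,3,8]

[5,7,6,12,18,13,15,20,11,3,8]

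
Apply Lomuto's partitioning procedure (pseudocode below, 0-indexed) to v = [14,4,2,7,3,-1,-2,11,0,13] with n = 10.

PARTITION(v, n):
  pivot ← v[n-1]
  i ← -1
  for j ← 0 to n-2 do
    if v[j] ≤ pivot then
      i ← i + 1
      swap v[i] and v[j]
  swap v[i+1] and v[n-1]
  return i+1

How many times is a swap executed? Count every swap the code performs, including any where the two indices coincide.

pivot=13, i=-1
j=0: 14>13, skip
j=1: 4≤13, i=0, swap(0,1) ⇒ [4,14,2,7,3,-1,-2,11,0,13]
j=2: 2≤13, i=1, swap(1,2) ⇒ [4,2,14,7,3,-1,-2,11,0,13]
j=3: 7≤13, i=2, swap(2,3) ⇒ [4,2,7,14,3,-1,-2,11,0,13]
j=4: 3≤13, i=3, swap(3,4) ⇒ [4,2,7,3,14,-1,-2,11,0,13]
j=5: -1≤13, i=4, swap(4,5) ⇒ [4,2,7,3,-1,14,-2,11,0,13]
j=6: -2≤13, i=5, swap(5,6) ⇒ [4,2,7,3,-1,-2,14,11,0,13]
j=7: 11≤13, i=6, swap(6,7) ⇒ [4,2,7,3,-1,-2,11,14,0,13]
j=8: 0≤13, i=7, swap(7,8) ⇒ [4,2,7,3,-1,-2,11,0,14,13]
swap(8,9) ⇒ [4,2,7,3,-1,-2,11,0,13,14]; return 8

9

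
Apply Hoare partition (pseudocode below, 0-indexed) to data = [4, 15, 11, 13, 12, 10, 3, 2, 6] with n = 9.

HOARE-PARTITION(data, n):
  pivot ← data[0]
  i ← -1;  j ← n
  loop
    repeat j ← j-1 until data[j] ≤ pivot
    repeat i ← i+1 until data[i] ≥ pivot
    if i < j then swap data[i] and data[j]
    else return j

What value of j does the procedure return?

1

pivot=4
j stops at 7 (2), i stops at 0 (4); swap ⇒ [2, 15, 11, 13, 12, 10, 3, 4, 6]
j stops at 6 (3), i stops at 1 (15); swap ⇒ [2, 3, 11, 13, 12, 10, 15, 4, 6]
j stops at 1, i stops at 2; i≥j ⇒ return 1. data=[2, 3, 11, 13, 12, 10, 15, 4, 6]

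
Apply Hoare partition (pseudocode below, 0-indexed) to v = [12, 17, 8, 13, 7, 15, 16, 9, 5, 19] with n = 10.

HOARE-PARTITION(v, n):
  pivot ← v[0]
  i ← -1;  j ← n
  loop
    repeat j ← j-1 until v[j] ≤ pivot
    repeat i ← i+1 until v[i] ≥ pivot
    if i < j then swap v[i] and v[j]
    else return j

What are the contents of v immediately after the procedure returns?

[5, 9, 8, 7, 13, 15, 16, 17, 12, 19]

pivot=12
j stops at 8 (5), i stops at 0 (12); swap ⇒ [5, 17, 8, 13, 7, 15, 16, 9, 12, 19]
j stops at 7 (9), i stops at 1 (17); swap ⇒ [5, 9, 8, 13, 7, 15, 16, 17, 12, 19]
j stops at 4 (7), i stops at 3 (13); swap ⇒ [5, 9, 8, 7, 13, 15, 16, 17, 12, 19]
j stops at 3, i stops at 4; i≥j ⇒ return 3. v=[5, 9, 8, 7, 13, 15, 16, 17, 12, 19]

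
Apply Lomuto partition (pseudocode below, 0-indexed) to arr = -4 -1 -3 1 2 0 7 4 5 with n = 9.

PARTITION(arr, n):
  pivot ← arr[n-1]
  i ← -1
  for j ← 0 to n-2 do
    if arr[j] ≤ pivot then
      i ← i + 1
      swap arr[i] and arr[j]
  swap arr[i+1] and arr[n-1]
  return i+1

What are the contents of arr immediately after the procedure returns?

-4 -1 -3 1 2 0 4 5 7

pivot=5, i=-1
j=0: -4≤5, i=0, swap(0,0) ⇒ -4 -1 -3 1 2 0 7 4 5
j=1: -1≤5, i=1, swap(1,1) ⇒ -4 -1 -3 1 2 0 7 4 5
j=2: -3≤5, i=2, swap(2,2) ⇒ -4 -1 -3 1 2 0 7 4 5
j=3: 1≤5, i=3, swap(3,3) ⇒ -4 -1 -3 1 2 0 7 4 5
j=4: 2≤5, i=4, swap(4,4) ⇒ -4 -1 -3 1 2 0 7 4 5
j=5: 0≤5, i=5, swap(5,5) ⇒ -4 -1 -3 1 2 0 7 4 5
j=6: 7>5, skip
j=7: 4≤5, i=6, swap(6,7) ⇒ -4 -1 -3 1 2 0 4 7 5
swap(7,8) ⇒ -4 -1 -3 1 2 0 4 5 7; return 7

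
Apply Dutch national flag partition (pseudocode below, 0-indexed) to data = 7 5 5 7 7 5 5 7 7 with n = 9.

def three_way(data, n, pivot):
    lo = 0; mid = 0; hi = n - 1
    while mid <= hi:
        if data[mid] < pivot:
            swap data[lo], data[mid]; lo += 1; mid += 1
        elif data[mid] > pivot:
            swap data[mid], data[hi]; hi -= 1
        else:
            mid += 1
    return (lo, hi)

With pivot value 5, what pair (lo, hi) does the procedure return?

(0, 3)

lo=0 mid=0 hi=8
7>5: swap(0,8), hi=7 ⇒ 7 5 5 7 7 5 5 7 7
7>5: swap(0,7), hi=6 ⇒ 7 5 5 7 7 5 5 7 7
7>5: swap(0,6), hi=5 ⇒ 5 5 5 7 7 5 7 7 7
5=5: mid=1
5=5: mid=2
5=5: mid=3
7>5: swap(3,5), hi=4 ⇒ 5 5 5 5 7 7 7 7 7
5=5: mid=4
7>5: swap(4,4), hi=3 ⇒ 5 5 5 5 7 7 7 7 7
done. lo=0 hi=3; data=5 5 5 5 7 7 7 7 7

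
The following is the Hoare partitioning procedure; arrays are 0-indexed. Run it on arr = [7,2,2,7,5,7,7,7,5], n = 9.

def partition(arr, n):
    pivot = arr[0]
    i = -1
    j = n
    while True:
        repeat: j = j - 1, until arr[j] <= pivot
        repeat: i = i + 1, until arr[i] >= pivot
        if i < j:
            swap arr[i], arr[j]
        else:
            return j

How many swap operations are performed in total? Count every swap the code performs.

pivot = arr[0] = 7; i = -1, j = 9
j→8 (arr[8]=5≤7), i→0 (arr[0]=7≥7); i<j, swap → [5,2,2,7,5,7,7,7,7]
j→7 (arr[7]=7≤7), i→3 (arr[3]=7≥7); i<j, swap → [5,2,2,7,5,7,7,7,7]
j→6 (arr[6]=7≤7), i→5 (arr[5]=7≥7); i<j, swap → [5,2,2,7,5,7,7,7,7]
j→5, i→6; i≥j, return j=5. arr = [5,2,2,7,5,7,7,7,7]

3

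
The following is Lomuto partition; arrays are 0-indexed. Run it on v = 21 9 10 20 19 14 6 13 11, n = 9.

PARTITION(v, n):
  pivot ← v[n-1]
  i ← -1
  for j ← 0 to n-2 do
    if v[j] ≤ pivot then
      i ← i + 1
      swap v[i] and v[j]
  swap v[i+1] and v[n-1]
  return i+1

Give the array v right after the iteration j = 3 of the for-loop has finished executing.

pivot = v[8] = 11; i = -1
j=0: v[0]=21 > 11 → no swap
j=1: v[1]=9 ≤ 11 → i=0, swap v[0],v[1] → 9 21 10 20 19 14 6 13 11
j=2: v[2]=10 ≤ 11 → i=1, swap v[1],v[2] → 9 10 21 20 19 14 6 13 11
j=3: v[3]=20 > 11 → no swap
(after j=3) v = 9 10 21 20 19 14 6 13 11

9 10 21 20 19 14 6 13 11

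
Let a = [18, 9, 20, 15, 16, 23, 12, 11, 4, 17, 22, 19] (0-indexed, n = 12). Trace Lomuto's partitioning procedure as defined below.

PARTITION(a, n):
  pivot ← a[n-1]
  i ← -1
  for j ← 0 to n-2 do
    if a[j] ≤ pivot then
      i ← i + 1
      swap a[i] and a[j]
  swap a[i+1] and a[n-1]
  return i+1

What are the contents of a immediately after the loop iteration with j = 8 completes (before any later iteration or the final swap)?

pivot = a[11] = 19; i = -1
j=0: a[0]=18 ≤ 19 → i=0, swap a[0],a[0] (no change) → [18, 9, 20, 15, 16, 23, 12, 11, 4, 17, 22, 19]
j=1: a[1]=9 ≤ 19 → i=1, swap a[1],a[1] (no change) → [18, 9, 20, 15, 16, 23, 12, 11, 4, 17, 22, 19]
j=2: a[2]=20 > 19 → no swap
j=3: a[3]=15 ≤ 19 → i=2, swap a[2],a[3] → [18, 9, 15, 20, 16, 23, 12, 11, 4, 17, 22, 19]
j=4: a[4]=16 ≤ 19 → i=3, swap a[3],a[4] → [18, 9, 15, 16, 20, 23, 12, 11, 4, 17, 22, 19]
j=5: a[5]=23 > 19 → no swap
j=6: a[6]=12 ≤ 19 → i=4, swap a[4],a[6] → [18, 9, 15, 16, 12, 23, 20, 11, 4, 17, 22, 19]
j=7: a[7]=11 ≤ 19 → i=5, swap a[5],a[7] → [18, 9, 15, 16, 12, 11, 20, 23, 4, 17, 22, 19]
j=8: a[8]=4 ≤ 19 → i=6, swap a[6],a[8] → [18, 9, 15, 16, 12, 11, 4, 23, 20, 17, 22, 19]
(after j=8) a = [18, 9, 15, 16, 12, 11, 4, 23, 20, 17, 22, 19]

[18, 9, 15, 16, 12, 11, 4, 23, 20, 17, 22, 19]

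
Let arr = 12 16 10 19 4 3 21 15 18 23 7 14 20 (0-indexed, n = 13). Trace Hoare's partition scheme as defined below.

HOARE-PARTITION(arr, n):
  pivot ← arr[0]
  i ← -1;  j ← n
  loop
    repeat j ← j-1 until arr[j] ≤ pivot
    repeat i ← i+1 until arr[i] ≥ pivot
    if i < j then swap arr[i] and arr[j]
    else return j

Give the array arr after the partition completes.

pivot=12
j stops at 10 (7), i stops at 0 (12); swap ⇒ 7 16 10 19 4 3 21 15 18 23 12 14 20
j stops at 5 (3), i stops at 1 (16); swap ⇒ 7 3 10 19 4 16 21 15 18 23 12 14 20
j stops at 4 (4), i stops at 3 (19); swap ⇒ 7 3 10 4 19 16 21 15 18 23 12 14 20
j stops at 3, i stops at 4; i≥j ⇒ return 3. arr=7 3 10 4 19 16 21 15 18 23 12 14 20

7 3 10 4 19 16 21 15 18 23 12 14 20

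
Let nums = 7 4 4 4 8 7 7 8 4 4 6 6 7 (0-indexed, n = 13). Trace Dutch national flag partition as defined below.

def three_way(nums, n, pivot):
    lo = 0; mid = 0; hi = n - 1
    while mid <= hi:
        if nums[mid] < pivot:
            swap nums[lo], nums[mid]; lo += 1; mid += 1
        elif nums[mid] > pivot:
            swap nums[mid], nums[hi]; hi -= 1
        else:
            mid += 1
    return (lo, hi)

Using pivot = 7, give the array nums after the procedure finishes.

4 4 4 6 4 4 6 7 7 7 7 8 8

pivot = 7; lo=0, mid=0, hi=12
nums[mid]=7=7: mid=1
nums[mid]=4<7: swap nums[0],nums[1]; lo=1,mid=2 → 4 7 4 4 8 7 7 8 4 4 6 6 7
nums[mid]=4<7: swap nums[1],nums[2]; lo=2,mid=3 → 4 4 7 4 8 7 7 8 4 4 6 6 7
nums[mid]=4<7: swap nums[2],nums[3]; lo=3,mid=4 → 4 4 4 7 8 7 7 8 4 4 6 6 7
nums[mid]=8>7: swap nums[4],nums[12]; hi=11 → 4 4 4 7 7 7 7 8 4 4 6 6 8
nums[mid]=7=7: mid=5
nums[mid]=7=7: mid=6
nums[mid]=7=7: mid=7
nums[mid]=8>7: swap nums[7],nums[11]; hi=10 → 4 4 4 7 7 7 7 6 4 4 6 8 8
nums[mid]=6<7: swap nums[3],nums[7]; lo=4,mid=8 → 4 4 4 6 7 7 7 7 4 4 6 8 8
nums[mid]=4<7: swap nums[4],nums[8]; lo=5,mid=9 → 4 4 4 6 4 7 7 7 7 4 6 8 8
nums[mid]=4<7: swap nums[5],nums[9]; lo=6,mid=10 → 4 4 4 6 4 4 7 7 7 7 6 8 8
nums[mid]=6<7: swap nums[6],nums[10]; lo=7,mid=11 → 4 4 4 6 4 4 6 7 7 7 7 8 8
end: lo=7, hi=10; nums = 4 4 4 6 4 4 6 7 7 7 7 8 8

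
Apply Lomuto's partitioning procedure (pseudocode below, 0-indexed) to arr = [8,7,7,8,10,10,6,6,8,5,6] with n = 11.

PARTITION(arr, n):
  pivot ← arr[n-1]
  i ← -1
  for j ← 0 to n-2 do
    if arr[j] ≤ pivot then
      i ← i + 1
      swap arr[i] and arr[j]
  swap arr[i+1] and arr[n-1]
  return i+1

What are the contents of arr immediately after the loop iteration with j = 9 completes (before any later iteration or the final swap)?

pivot=6, i=-1
j=0: 8>6, skip
j=1: 7>6, skip
j=2: 7>6, skip
j=3: 8>6, skip
j=4: 10>6, skip
j=5: 10>6, skip
j=6: 6≤6, i=0, swap(0,6) ⇒ [6,7,7,8,10,10,8,6,8,5,6]
j=7: 6≤6, i=1, swap(1,7) ⇒ [6,6,7,8,10,10,8,7,8,5,6]
j=8: 8>6, skip
j=9: 5≤6, i=2, swap(2,9) ⇒ [6,6,5,8,10,10,8,7,8,7,6]
(after j=9) arr = [6,6,5,8,10,10,8,7,8,7,6]

[6,6,5,8,10,10,8,7,8,7,6]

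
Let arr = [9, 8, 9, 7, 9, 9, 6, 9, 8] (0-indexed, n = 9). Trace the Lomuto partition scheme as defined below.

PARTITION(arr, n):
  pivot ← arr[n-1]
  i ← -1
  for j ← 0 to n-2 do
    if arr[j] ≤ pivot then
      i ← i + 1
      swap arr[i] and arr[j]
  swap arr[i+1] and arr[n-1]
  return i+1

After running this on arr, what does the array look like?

[8, 7, 6, 8, 9, 9, 9, 9, 9]

pivot = arr[8] = 8; i = -1
j=0: arr[0]=9 > 8 → no swap
j=1: arr[1]=8 ≤ 8 → i=0, swap arr[0],arr[1] → [8, 9, 9, 7, 9, 9, 6, 9, 8]
j=2: arr[2]=9 > 8 → no swap
j=3: arr[3]=7 ≤ 8 → i=1, swap arr[1],arr[3] → [8, 7, 9, 9, 9, 9, 6, 9, 8]
j=4: arr[4]=9 > 8 → no swap
j=5: arr[5]=9 > 8 → no swap
j=6: arr[6]=6 ≤ 8 → i=2, swap arr[2],arr[6] → [8, 7, 6, 9, 9, 9, 9, 9, 8]
j=7: arr[7]=9 > 8 → no swap
final swap arr[3],arr[8] → [8, 7, 6, 8, 9, 9, 9, 9, 9]; return 3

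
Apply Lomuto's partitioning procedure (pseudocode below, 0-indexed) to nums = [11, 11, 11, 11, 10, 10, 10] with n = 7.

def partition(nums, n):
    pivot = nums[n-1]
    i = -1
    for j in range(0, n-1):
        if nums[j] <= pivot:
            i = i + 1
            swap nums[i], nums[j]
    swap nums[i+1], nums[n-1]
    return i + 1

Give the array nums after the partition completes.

[10, 10, 10, 11, 11, 11, 11]

pivot=10, i=-1
j=0: 11>10, skip
j=1: 11>10, skip
j=2: 11>10, skip
j=3: 11>10, skip
j=4: 10≤10, i=0, swap(0,4) ⇒ [10, 11, 11, 11, 11, 10, 10]
j=5: 10≤10, i=1, swap(1,5) ⇒ [10, 10, 11, 11, 11, 11, 10]
swap(2,6) ⇒ [10, 10, 10, 11, 11, 11, 11]; return 2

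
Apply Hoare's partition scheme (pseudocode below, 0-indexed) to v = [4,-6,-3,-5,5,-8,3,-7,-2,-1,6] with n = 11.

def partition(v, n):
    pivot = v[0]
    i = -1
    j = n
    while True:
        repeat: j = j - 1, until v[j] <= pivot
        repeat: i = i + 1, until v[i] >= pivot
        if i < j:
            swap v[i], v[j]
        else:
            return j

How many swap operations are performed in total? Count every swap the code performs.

2

pivot = v[0] = 4; i = -1, j = 11
j→9 (v[9]=-1≤4), i→0 (v[0]=4≥4); i<j, swap → [-1,-6,-3,-5,5,-8,3,-7,-2,4,6]
j→8 (v[8]=-2≤4), i→4 (v[4]=5≥4); i<j, swap → [-1,-6,-3,-5,-2,-8,3,-7,5,4,6]
j→7, i→8; i≥j, return j=7. v = [-1,-6,-3,-5,-2,-8,3,-7,5,4,6]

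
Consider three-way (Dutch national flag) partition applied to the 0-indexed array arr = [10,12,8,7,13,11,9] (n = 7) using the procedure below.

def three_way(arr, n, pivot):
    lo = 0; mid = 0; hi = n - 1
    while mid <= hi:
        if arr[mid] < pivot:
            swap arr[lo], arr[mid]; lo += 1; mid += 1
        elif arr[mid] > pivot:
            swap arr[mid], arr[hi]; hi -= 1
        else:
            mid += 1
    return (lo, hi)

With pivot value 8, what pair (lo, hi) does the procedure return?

lo=0 mid=0 hi=6
10>8: swap(0,6), hi=5 ⇒ [9,12,8,7,13,11,10]
9>8: swap(0,5), hi=4 ⇒ [11,12,8,7,13,9,10]
11>8: swap(0,4), hi=3 ⇒ [13,12,8,7,11,9,10]
13>8: swap(0,3), hi=2 ⇒ [7,12,8,13,11,9,10]
7<8: swap(0,0), lo=1 mid=1 ⇒ [7,12,8,13,11,9,10]
12>8: swap(1,2), hi=1 ⇒ [7,8,12,13,11,9,10]
8=8: mid=2
done. lo=1 hi=1; arr=[7,8,12,13,11,9,10]

(1, 1)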